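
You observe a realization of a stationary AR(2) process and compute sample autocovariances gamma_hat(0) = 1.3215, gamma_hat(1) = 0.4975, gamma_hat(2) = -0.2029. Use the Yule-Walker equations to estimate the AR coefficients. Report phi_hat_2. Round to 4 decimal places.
\hat\phi_{2} = -0.3440

The Yule-Walker equations for an AR(p) process read, in matrix form,
  Gamma_p phi = r_p,   with   (Gamma_p)_{ij} = gamma(|i - j|),
                       (r_p)_i = gamma(i),   i,j = 1..p.
Substitute the sample gammas (Toeplitz matrix and right-hand side of size 2):
  Gamma_p = [[1.3215, 0.4975], [0.4975, 1.3215]]
  r_p     = [0.4975, -0.2029]
Written out:
  1.3215 phi_1 + 0.4975 phi_2 = 0.4975
  0.4975 phi_1 + 1.3215 phi_2 = -0.2029
Solve by Cramer's rule:
  det = gamma(0)^2 - gamma(1)^2 = (1.3215)^2 - (0.4975)^2 = 1.74636225 - 0.24750625 = 1.498856
  phi_hat_1 = [gamma(1) gamma(0) - gamma(1) gamma(2)] / det = [(0.4975)(1.3215) - (0.4975)(-0.2029)] / 1.498856 = 0.758389 / 1.498856 = 0.506
  phi_hat_2 = [gamma(0) gamma(2) - gamma(1)^2] / det = [(1.3215)(-0.2029) - (0.4975)^2] / 1.498856 = -0.5156386 / 1.498856 = -0.344
So phi_hat = [0.5060, -0.3440].
Therefore phi_hat_2 = -0.3440.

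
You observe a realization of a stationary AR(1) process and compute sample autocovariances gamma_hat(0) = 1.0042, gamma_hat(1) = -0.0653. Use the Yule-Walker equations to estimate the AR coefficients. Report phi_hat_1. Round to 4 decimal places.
\hat\phi_{1} = -0.0650

The Yule-Walker equations for an AR(p) process read, in matrix form,
  Gamma_p phi = r_p,   with   (Gamma_p)_{ij} = gamma(|i - j|),
                       (r_p)_i = gamma(i),   i,j = 1..p.
Substitute the sample gammas (Toeplitz matrix and right-hand side of size 1):
  Gamma_p = [[1.0042]]
  r_p     = [-0.0653]
With p = 1 this is the single equation gamma(0) phi_1 = gamma(1):
  phi_hat_1 = gamma(1) / gamma(0) = -0.0653 / 1.0042 = -0.0650.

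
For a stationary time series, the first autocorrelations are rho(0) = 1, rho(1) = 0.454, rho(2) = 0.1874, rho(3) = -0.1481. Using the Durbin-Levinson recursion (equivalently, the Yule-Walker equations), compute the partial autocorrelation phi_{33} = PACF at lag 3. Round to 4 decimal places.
\phi_{33} = -0.2829

The PACF at lag k is phi_{kk}, the last component of the solution
to the Yule-Walker system G_k phi = r_k where
  (G_k)_{ij} = rho(|i - j|), (r_k)_i = rho(i), i,j = 1..k.
Equivalently, Durbin-Levinson gives phi_{kk} iteratively:
  phi_{11} = rho(1)
  phi_{kk} = [rho(k) - sum_{j=1..k-1} phi_{k-1,j} rho(k-j)]
            / [1 - sum_{j=1..k-1} phi_{k-1,j} rho(j)],
  phi_{k,j} = phi_{k-1,j} - phi_{kk} phi_{k-1,k-j},  j = 1..k-1.
Step k = 1:
  phi_11 = rho(1) = 0.454.
Step k = 2:
  phi_22 = [rho(2) - phi_11 rho(1)] / [1 - phi_11 rho(1)] = [0.1874 - (0.454)(0.454)] / [1 - (0.454)(0.454)]
         = -0.018716 / 0.793884 = -0.023575.
  Update: phi_21 = phi_11 - phi_22 phi_11 = 0.454 - (-0.023575)(0.454) = 0.464703.
Step k = 3:
  phi_33 = [rho(3) - phi_21 rho(2) - phi_22 rho(1)] / [1 - phi_21 rho(1) - phi_22 rho(2)]
    numerator   = -0.1481 - (0.464703)(0.1874) - (-0.023575)(0.454) = -0.22448222
    denominator = 1 - (0.464703)(0.454) - (-0.023575)(0.1874) = 0.79344277
  phi_33 = -0.22448222 / 0.79344277 = -0.2829.
Therefore phi_{33} = -0.2829.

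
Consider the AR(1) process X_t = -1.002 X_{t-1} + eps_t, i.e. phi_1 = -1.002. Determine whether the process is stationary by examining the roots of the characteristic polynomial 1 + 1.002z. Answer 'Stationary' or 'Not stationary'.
\text{Not stationary}

The AR(p) characteristic polynomial is P(z) = 1 + 1.002z.
Stationarity requires all roots to lie outside the unit circle, i.e. |z| > 1 for every root.
This is linear in z: 1 + (1.002) z = 0  =>  z = -1/(1.002) = -0.998004,  |z| = 0.998004.
Moduli of all roots: 0.9980.
All moduli strictly greater than 1? No.
Verdict: Not stationary.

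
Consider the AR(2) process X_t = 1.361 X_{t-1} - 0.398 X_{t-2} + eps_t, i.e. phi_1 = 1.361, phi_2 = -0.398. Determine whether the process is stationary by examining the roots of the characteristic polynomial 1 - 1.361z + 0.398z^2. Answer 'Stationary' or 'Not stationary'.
\text{Stationary}

The AR(p) characteristic polynomial is P(z) = 1 - 1.361z + 0.398z^2.
Stationarity requires all roots to lie outside the unit circle, i.e. |z| > 1 for every root.
Set 1 + (-1.361) z + (0.398) z^2 = 0, i.e. a z^2 + b z + c = 0 with a = 0.398, b = -1.361, c = 1.
Discriminant D = b^2 - 4ac = (-1.361)^2 - 4*(0.398)*1 = 1.852321 - (1.592) = 0.260321.
D >= 0, so the roots are real: z = (-b +/- sqrt(D)) / (2a) = (1.361 +/- 0.510217) / (0.796).
  z_1 = (1.361 + 0.510217) / (0.796) = 2.3508,   |z_1| = 2.3508.
  z_2 = (1.361 - 0.510217) / (0.796) = 1.0688,   |z_2| = 1.0688.
Moduli of all roots: 2.3508, 1.0688.
All moduli strictly greater than 1? Yes.
Verdict: Stationary.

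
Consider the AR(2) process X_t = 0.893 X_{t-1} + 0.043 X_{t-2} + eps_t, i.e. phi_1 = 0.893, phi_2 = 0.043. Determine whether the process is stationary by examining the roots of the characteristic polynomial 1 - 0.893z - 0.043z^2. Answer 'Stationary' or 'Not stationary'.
\text{Stationary}

The AR(p) characteristic polynomial is P(z) = 1 - 0.893z - 0.043z^2.
Stationarity requires all roots to lie outside the unit circle, i.e. |z| > 1 for every root.
Set 1 + (-0.893) z + (-0.043) z^2 = 0, i.e. a z^2 + b z + c = 0 with a = -0.043, b = -0.893, c = 1.
Discriminant D = b^2 - 4ac = (-0.893)^2 - 4*(-0.043)*1 = 0.797449 - (-0.172) = 0.969449.
D >= 0, so the roots are real: z = (-b +/- sqrt(D)) / (2a) = (0.893 +/- 0.984606) / (-0.086).
  z_1 = (0.893 + 0.984606) / (-0.086) = -21.8326,   |z_1| = 21.8326.
  z_2 = (0.893 - 0.984606) / (-0.086) = 1.0652,   |z_2| = 1.0652.
Moduli of all roots: 21.8326, 1.0652.
All moduli strictly greater than 1? Yes.
Verdict: Stationary.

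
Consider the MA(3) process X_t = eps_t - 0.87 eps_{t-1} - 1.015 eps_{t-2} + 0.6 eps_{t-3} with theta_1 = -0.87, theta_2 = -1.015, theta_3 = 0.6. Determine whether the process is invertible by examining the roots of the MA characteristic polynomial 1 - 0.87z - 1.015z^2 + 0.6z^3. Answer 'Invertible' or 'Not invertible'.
\text{Not invertible}

The MA(q) characteristic polynomial is P(z) = 1 - 0.87z - 1.015z^2 + 0.6z^3.
Invertibility requires all roots to lie outside the unit circle, i.e. |z| > 1 for every root.
Degree 3: look for a simple real root z0 first, then factor out (1 - z/z0) and solve the remaining quadratic.
Testing z0 = 2: P(2) = 1 + (-0.87)(2) + (-1.015)(2)^2 + (0.6)(2)^3
  = 1 + (-1.74) + (-4.06) + (4.8) = 0.  So z_0 = 2 is a root, |z_0| = 2.
Divide out the factor (1 - 0.5 z) = (1 - z/z0) (since 1/z0 = 0.5):
  P(z) = (1 - 0.5 z)(1 + (-0.37) z + (-1.2) z^2)
  [check: z-coef -0.37 - (0.5) = -0.87; z^2-coef -1.2 - (0.5)(-0.37) = -1.015; z^3-coef -(0.5)(-1.2) = 0.6.]
Remaining roots from the quadratic factor 1 + (-0.37) z + (-1.2) z^2:
  Set 1 + (-0.37) z + (-1.2) z^2 = 0, i.e. a z^2 + b z + c = 0 with a = -1.2, b = -0.37, c = 1.
  Discriminant D = b^2 - 4ac = (-0.37)^2 - 4*(-1.2)*1 = 0.1369 - (-4.8) = 4.9369.
  D >= 0, so the roots are real: z = (-b +/- sqrt(D)) / (2a) = (0.37 +/- 2.221914) / (-2.4).
    z_1 = (0.37 + 2.221914) / (-2.4) = -1.08,   |z_1| = 1.08.
    z_2 = (0.37 - 2.221914) / (-2.4) = 0.7716,   |z_2| = 0.7716.
Moduli of all roots: 2.0000, 1.0800, 0.7716.
All moduli strictly greater than 1? No.
Verdict: Not invertible.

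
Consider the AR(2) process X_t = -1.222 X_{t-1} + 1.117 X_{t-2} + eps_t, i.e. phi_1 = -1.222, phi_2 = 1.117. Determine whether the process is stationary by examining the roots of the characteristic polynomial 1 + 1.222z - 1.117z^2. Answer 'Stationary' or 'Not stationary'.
\text{Not stationary}

The AR(p) characteristic polynomial is P(z) = 1 + 1.222z - 1.117z^2.
Stationarity requires all roots to lie outside the unit circle, i.e. |z| > 1 for every root.
Set 1 + (1.222) z + (-1.117) z^2 = 0, i.e. a z^2 + b z + c = 0 with a = -1.117, b = 1.222, c = 1.
Discriminant D = b^2 - 4ac = (1.222)^2 - 4*(-1.117)*1 = 1.493284 - (-4.468) = 5.961284.
D >= 0, so the roots are real: z = (-b +/- sqrt(D)) / (2a) = (-1.222 +/- 2.441574) / (-2.234).
  z_1 = (-1.222 + 2.441574) / (-2.234) = -0.5459,   |z_1| = 0.5459.
  z_2 = (-1.222 - 2.441574) / (-2.234) = 1.6399,   |z_2| = 1.6399.
Moduli of all roots: 0.5459, 1.6399.
All moduli strictly greater than 1? No.
Verdict: Not stationary.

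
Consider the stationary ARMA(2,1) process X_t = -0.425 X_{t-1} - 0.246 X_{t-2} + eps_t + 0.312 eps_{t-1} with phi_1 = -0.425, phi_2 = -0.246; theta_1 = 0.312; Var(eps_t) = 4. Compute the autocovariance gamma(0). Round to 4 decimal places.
\gamma(0) = 4.2617

Multiply the model equation by X_{t-k} and take expectations. With theta_0 = psi_0 = 1 and psi_j the MA(infinity) weights, this gives
  gamma(k) - sum_i phi_i gamma(k-i) = c_k,
  c_k = sigma^2 * sum_{j=k..q} theta_j psi_{j-k}   (c_k = 0 for k > q),
using gamma(-m) = gamma(m).
psi-weights needed (psi_j = theta_j + sum_i phi_i psi_{j-i}):
  psi_1 = theta_1 + phi_1 = 0.312 + (-0.425) = -0.113
Right-hand sides:
  c_0 = sigma^2 (1 + theta_1 psi_1) = 4 * (1 + (0.312)(-0.113)) = 4 * 0.964744 = 3.858976
  c_1 = sigma^2 theta_1 = 4 * (0.312) = 1.248
  c_2 = 0
Equations for k = 0, 1, 2 (AR order 2, c_2 = 0):
  (E0) gamma(0) = phi_1 gamma(1) + phi_2 gamma(2) + c_0
  (E1) gamma(1) = phi_1 gamma(0) + phi_2 gamma(1) + c_1
  (E2) gamma(2) = phi_1 gamma(1) + phi_2 gamma(0)
From (E1): gamma(1) = A gamma(0) + B with
  A = phi_1 / (1 - phi_2) = -0.425 / 1.246 = -0.341091,   B = c_1 / (1 - phi_2) = 1.248 / 1.246 = 1.001605.
Insert (E2) into (E0): gamma(0) (1 - phi_2^2) = phi_1 (1 + phi_2) gamma(1) + c_0.
  phi_1 (1 + phi_2) = (-0.425)(0.754) = -0.32045,   1 - phi_2^2 = 0.939484.
Replace gamma(1) by A gamma(0) + B and collect gamma(0):
  gamma(0) [0.939484 - (-0.32045)(-0.341091)] = (-0.32045)(1.001605) + 3.858976
  gamma(0) * 0.830181 = 3.538012
  gamma(0) = 3.538012 / 0.830181 = 4.261734.
Therefore gamma(0) = 4.2617 (to 4 decimal places).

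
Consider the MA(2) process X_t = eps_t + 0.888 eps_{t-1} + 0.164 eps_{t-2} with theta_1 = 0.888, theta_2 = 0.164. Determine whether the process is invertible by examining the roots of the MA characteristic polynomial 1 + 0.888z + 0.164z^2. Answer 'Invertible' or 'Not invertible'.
\text{Invertible}

The MA(q) characteristic polynomial is P(z) = 1 + 0.888z + 0.164z^2.
Invertibility requires all roots to lie outside the unit circle, i.e. |z| > 1 for every root.
Set 1 + (0.888) z + (0.164) z^2 = 0, i.e. a z^2 + b z + c = 0 with a = 0.164, b = 0.888, c = 1.
Discriminant D = b^2 - 4ac = (0.888)^2 - 4*(0.164)*1 = 0.788544 - (0.656) = 0.132544.
D >= 0, so the roots are real: z = (-b +/- sqrt(D)) / (2a) = (-0.888 +/- 0.364066) / (0.328).
  z_1 = (-0.888 + 0.364066) / (0.328) = -1.5974,   |z_1| = 1.5974.
  z_2 = (-0.888 - 0.364066) / (0.328) = -3.8173,   |z_2| = 3.8173.
Moduli of all roots: 1.5974, 3.8173.
All moduli strictly greater than 1? Yes.
Verdict: Invertible.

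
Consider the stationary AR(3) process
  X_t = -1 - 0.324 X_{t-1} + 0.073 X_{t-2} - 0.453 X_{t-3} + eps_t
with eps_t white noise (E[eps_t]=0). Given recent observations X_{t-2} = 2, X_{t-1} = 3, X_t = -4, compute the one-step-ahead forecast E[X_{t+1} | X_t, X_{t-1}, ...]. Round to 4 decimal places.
E[X_{t+1} \mid \mathcal F_t] = -0.3910

For an AR(p) model X_t = c + sum_i phi_i X_{t-i} + eps_t, the
one-step-ahead conditional mean is
  E[X_{t+1} | X_t, ...] = c + sum_i phi_i X_{t+1-i}.
Substitute known values:
  E[X_{t+1} | ...] = -1 + (-0.324) * (-4) + (0.073) * (3) + (-0.453) * (2)
                   = -0.3910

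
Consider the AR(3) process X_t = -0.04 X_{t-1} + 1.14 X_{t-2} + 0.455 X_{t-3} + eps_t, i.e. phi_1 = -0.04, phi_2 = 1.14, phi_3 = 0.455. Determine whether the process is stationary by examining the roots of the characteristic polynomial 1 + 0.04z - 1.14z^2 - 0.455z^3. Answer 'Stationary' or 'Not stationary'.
\text{Not stationary}

The AR(p) characteristic polynomial is P(z) = 1 + 0.04z - 1.14z^2 - 0.455z^3.
Stationarity requires all roots to lie outside the unit circle, i.e. |z| > 1 for every root.
Degree 3: look for a simple real root z0 first, then factor out (1 - z/z0) and solve the remaining quadratic.
Testing z0 = -2: P(-2) = 1 + (0.04)(-2) + (-1.14)(-2)^2 + (-0.455)(-2)^3
  = 1 + (-0.08) + (-4.56) + (3.64) = 0.  So z_0 = -2 is a root, |z_0| = 2.
Divide out the factor (1 + 0.5 z) = (1 - z/z0) (since 1/z0 = -0.5):
  P(z) = (1 + 0.5 z)(1 + (-0.46) z + (-0.91) z^2)
  [check: z-coef -0.46 - (-0.5) = 0.04; z^2-coef -0.91 - (-0.5)(-0.46) = -1.14; z^3-coef -(-0.5)(-0.91) = -0.455.]
Remaining roots from the quadratic factor 1 + (-0.46) z + (-0.91) z^2:
  Set 1 + (-0.46) z + (-0.91) z^2 = 0, i.e. a z^2 + b z + c = 0 with a = -0.91, b = -0.46, c = 1.
  Discriminant D = b^2 - 4ac = (-0.46)^2 - 4*(-0.91)*1 = 0.2116 - (-3.64) = 3.8516.
  D >= 0, so the roots are real: z = (-b +/- sqrt(D)) / (2a) = (0.46 +/- 1.962549) / (-1.82).
    z_1 = (0.46 + 1.962549) / (-1.82) = -1.3311,   |z_1| = 1.3311.
    z_2 = (0.46 - 1.962549) / (-1.82) = 0.8256,   |z_2| = 0.8256.
Moduli of all roots: 2.0000, 1.3311, 0.8256.
All moduli strictly greater than 1? No.
Verdict: Not stationary.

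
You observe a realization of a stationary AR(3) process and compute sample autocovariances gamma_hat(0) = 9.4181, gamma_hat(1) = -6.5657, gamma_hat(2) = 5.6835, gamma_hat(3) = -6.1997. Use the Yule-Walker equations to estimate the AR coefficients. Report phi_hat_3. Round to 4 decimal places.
\hat\phi_{3} = -0.3580

The Yule-Walker equations for an AR(p) process read, in matrix form,
  Gamma_p phi = r_p,   with   (Gamma_p)_{ij} = gamma(|i - j|),
                       (r_p)_i = gamma(i),   i,j = 1..p.
Substitute the sample gammas (Toeplitz matrix and right-hand side of size 3):
  Gamma_p = [[9.4181, -6.5657, 5.6835], [-6.5657, 9.4181, -6.5657], [5.6835, -6.5657, 9.4181]]
  r_p     = [-6.5657, 5.6835, -6.1997]
Written out (R1..R3):
  (R1) 9.4181 phi_1 - 6.5657 phi_2 + 5.6835 phi_3 = -6.5657
  (R2) -6.5657 phi_1 + 9.4181 phi_2 - 6.5657 phi_3 = 5.6835
  (R3) 5.6835 phi_1 - 6.5657 phi_2 + 9.4181 phi_3 = -6.1997
Gaussian elimination:
  R2 <- R2 - (-6.5657/9.4181) R1 = R2 - (-0.697136) R1:  4.840912 phi_2 - 2.603525 phi_3 = 1.106312
  R3 <- R3 - (5.6835/9.4181) R1 = R3 - (0.603466) R1:  -2.603525 phi_2 + 5.988303 phi_3 = -2.237525
  R3 <- R3 - (-2.603525/4.840912) R2 = R3 - (-0.537817) R2:  4.588082 phi_3 = -1.642532
Back-substitution:
  phi_hat_3 = -1.642532 / 4.588082 = -0.358
  phi_hat_2 = (1.106312 - (-2.603525)(-0.358)) / 4.840912 = 0.035995
  phi_hat_1 = (-6.5657 - (-6.5657)(0.035995) - (5.6835)(-0.358)) / 9.4181 = -0.456002
So phi_hat = [-0.4560, 0.0360, -0.3580].
Therefore phi_hat_3 = -0.3580.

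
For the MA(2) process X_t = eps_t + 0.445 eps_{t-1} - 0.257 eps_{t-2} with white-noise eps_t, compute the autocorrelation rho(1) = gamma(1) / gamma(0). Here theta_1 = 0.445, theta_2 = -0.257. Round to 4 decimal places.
\rho(1) = 0.2616

For an MA(q) process with theta_0 = 1, the autocovariance is
  gamma(k) = sigma^2 * sum_{i=0..q-k} theta_i * theta_{i+k},
and rho(k) = gamma(k) / gamma(0). Sigma^2 cancels.
  numerator   = (1)*(0.445) + (0.445)*(-0.257) = 0.330635.
  denominator = (1)^2 + (0.445)^2 + (-0.257)^2 = 1.264074.
  rho(1) = 0.330635 / 1.264074 = 0.2616.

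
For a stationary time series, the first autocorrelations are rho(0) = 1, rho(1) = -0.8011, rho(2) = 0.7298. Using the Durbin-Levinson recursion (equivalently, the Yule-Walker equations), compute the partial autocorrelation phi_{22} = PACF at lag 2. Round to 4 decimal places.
\phi_{22} = 0.2458

The PACF at lag k is phi_{kk}, the last component of the solution
to the Yule-Walker system G_k phi = r_k where
  (G_k)_{ij} = rho(|i - j|), (r_k)_i = rho(i), i,j = 1..k.
Equivalently, Durbin-Levinson gives phi_{kk} iteratively:
  phi_{11} = rho(1)
  phi_{kk} = [rho(k) - sum_{j=1..k-1} phi_{k-1,j} rho(k-j)]
            / [1 - sum_{j=1..k-1} phi_{k-1,j} rho(j)],
  phi_{k,j} = phi_{k-1,j} - phi_{kk} phi_{k-1,k-j},  j = 1..k-1.
Step k = 1:
  phi_11 = rho(1) = -0.8011.
Step k = 2:
  phi_22 = [rho(2) - phi_11 rho(1)] / [1 - phi_11 rho(1)] = [0.7298 - (-0.8011)(-0.8011)] / [1 - (-0.8011)(-0.8011)]
         = 0.08803879 / 0.35823879 = 0.2458.
Therefore phi_{22} = 0.2458.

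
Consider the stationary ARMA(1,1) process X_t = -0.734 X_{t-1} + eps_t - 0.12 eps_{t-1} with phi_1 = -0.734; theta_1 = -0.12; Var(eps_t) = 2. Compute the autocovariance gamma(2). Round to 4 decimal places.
\gamma(2) = 2.9574

Multiply the model equation by X_{t-k} and take expectations. With theta_0 = psi_0 = 1 and psi_j the MA(infinity) weights, this gives
  gamma(k) - sum_i phi_i gamma(k-i) = c_k,
  c_k = sigma^2 * sum_{j=k..q} theta_j psi_{j-k}   (c_k = 0 for k > q),
using gamma(-m) = gamma(m).
psi-weights needed (psi_j = theta_j + sum_i phi_i psi_{j-i}):
  psi_1 = theta_1 + phi_1 = -0.12 + (-0.734) = -0.854
Right-hand sides:
  c_0 = sigma^2 (1 + theta_1 psi_1) = 2 * (1 + (-0.12)(-0.854)) = 2 * 1.10248 = 2.20496
  c_1 = sigma^2 theta_1 = 2 * (-0.12) = -0.24
  c_2 = 0
Equations for k = 0 and k = 1 (AR order 1):
  gamma(0) = phi_1 gamma(1) + c_0
  gamma(1) = phi_1 gamma(0) + c_1
Substituting the second into the first: gamma(0) (1 - phi_1^2) = c_0 + phi_1 c_1, so
  gamma(0) = (c_0 + phi_1 c_1) / (1 - phi_1^2) = (2.20496 + (-0.734)(-0.24)) / (1 - (-0.734)^2) = 2.38112 / 0.461244 = 5.162387.
  gamma(1) = phi_1 gamma(0) + c_1 = (-0.734)(5.162387) + (-0.24) = -4.029192.
For k = 2 (> q): gamma(2) = phi_1 gamma(1) = (-0.734)(-4.029192) = 2.957427.
Therefore gamma(2) = 2.9574 (to 4 decimal places).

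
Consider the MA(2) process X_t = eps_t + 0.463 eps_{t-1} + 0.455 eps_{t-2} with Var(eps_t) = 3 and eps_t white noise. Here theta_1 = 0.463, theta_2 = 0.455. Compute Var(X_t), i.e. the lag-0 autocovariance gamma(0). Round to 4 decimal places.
\gamma(0) = 4.2642

For an MA(q) process X_t = eps_t + sum_i theta_i eps_{t-i} with
Var(eps_t) = sigma^2, the variance is
  gamma(0) = sigma^2 * (1 + sum_i theta_i^2).
  sum_i theta_i^2 = (0.463)^2 + (0.455)^2 = 0.214369 + 0.207025 = 0.421394.
  gamma(0) = 3 * (1 + 0.421394) = 3 * 1.421394 = 4.264182, which rounds to 4.2642.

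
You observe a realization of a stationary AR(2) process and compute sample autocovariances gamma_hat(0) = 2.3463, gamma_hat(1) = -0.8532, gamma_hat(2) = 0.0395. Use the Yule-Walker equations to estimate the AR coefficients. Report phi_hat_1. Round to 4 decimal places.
\hat\phi_{1} = -0.4120

The Yule-Walker equations for an AR(p) process read, in matrix form,
  Gamma_p phi = r_p,   with   (Gamma_p)_{ij} = gamma(|i - j|),
                       (r_p)_i = gamma(i),   i,j = 1..p.
Substitute the sample gammas (Toeplitz matrix and right-hand side of size 2):
  Gamma_p = [[2.3463, -0.8532], [-0.8532, 2.3463]]
  r_p     = [-0.8532, 0.0395]
Written out:
  2.3463 phi_1 - 0.8532 phi_2 = -0.8532
  -0.8532 phi_1 + 2.3463 phi_2 = 0.0395
Solve by Cramer's rule:
  det = gamma(0)^2 - gamma(1)^2 = (2.3463)^2 - (-0.8532)^2 = 5.50512369 - 0.72795024 = 4.77717345
  phi_hat_1 = [gamma(1) gamma(0) - gamma(1) gamma(2)] / det = [(-0.8532)(2.3463) - (-0.8532)(0.0395)] / 4.77717345 = -1.96816176 / 4.77717345 = -0.412
  phi_hat_2 = [gamma(0) gamma(2) - gamma(1)^2] / det = [(2.3463)(0.0395) - (-0.8532)^2] / 4.77717345 = -0.63527139 / 4.77717345 = -0.133
So phi_hat = [-0.4120, -0.1330].
Therefore phi_hat_1 = -0.4120.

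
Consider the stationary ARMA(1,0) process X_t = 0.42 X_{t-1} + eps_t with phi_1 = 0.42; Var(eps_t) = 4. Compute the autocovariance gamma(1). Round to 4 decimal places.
\gamma(1) = 2.0398

Multiply the model equation by X_{t-k} and take expectations. With theta_0 = psi_0 = 1 and psi_j the MA(infinity) weights, this gives
  gamma(k) - sum_i phi_i gamma(k-i) = c_k,
  c_k = sigma^2 * sum_{j=k..q} theta_j psi_{j-k}   (c_k = 0 for k > q),
using gamma(-m) = gamma(m).
Pure AR (q = 0): c_0 = sigma^2 = 4, c_k = 0 for k >= 1.
Equations for k = 0 and k = 1 (AR order 1):
  gamma(0) = phi_1 gamma(1) + c_0
  gamma(1) = phi_1 gamma(0) + c_1
Substituting the second into the first: gamma(0) (1 - phi_1^2) = c_0 + phi_1 c_1, so
  gamma(0) = c_0 / (1 - phi_1^2) = 4 / (1 - (0.42)^2) = 4 / 0.8236 = 4.856727.
  gamma(1) = phi_1 gamma(0) = (0.42)(4.856727) = 2.039825.
Therefore gamma(1) = 2.0398 (to 4 decimal places).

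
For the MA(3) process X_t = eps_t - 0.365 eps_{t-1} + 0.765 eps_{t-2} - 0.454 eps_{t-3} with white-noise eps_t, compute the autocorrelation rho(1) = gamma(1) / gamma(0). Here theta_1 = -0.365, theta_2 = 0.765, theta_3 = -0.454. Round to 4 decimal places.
\rho(1) = -0.5152

For an MA(q) process with theta_0 = 1, the autocovariance is
  gamma(k) = sigma^2 * sum_{i=0..q-k} theta_i * theta_{i+k},
and rho(k) = gamma(k) / gamma(0). Sigma^2 cancels.
  numerator   = (1)*(-0.365) + (-0.365)*(0.765) + (0.765)*(-0.454) = -0.991535.
  denominator = (1)^2 + (-0.365)^2 + (0.765)^2 + (-0.454)^2 = 1.924566.
  rho(1) = -0.991535 / 1.924566 = -0.5152.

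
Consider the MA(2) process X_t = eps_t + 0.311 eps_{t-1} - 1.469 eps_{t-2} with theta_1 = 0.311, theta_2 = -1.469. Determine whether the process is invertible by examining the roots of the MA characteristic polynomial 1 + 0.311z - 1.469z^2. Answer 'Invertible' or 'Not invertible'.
\text{Not invertible}

The MA(q) characteristic polynomial is P(z) = 1 + 0.311z - 1.469z^2.
Invertibility requires all roots to lie outside the unit circle, i.e. |z| > 1 for every root.
Set 1 + (0.311) z + (-1.469) z^2 = 0, i.e. a z^2 + b z + c = 0 with a = -1.469, b = 0.311, c = 1.
Discriminant D = b^2 - 4ac = (0.311)^2 - 4*(-1.469)*1 = 0.096721 - (-5.876) = 5.972721.
D >= 0, so the roots are real: z = (-b +/- sqrt(D)) / (2a) = (-0.311 +/- 2.443915) / (-2.938).
  z_1 = (-0.311 + 2.443915) / (-2.938) = -0.726,   |z_1| = 0.726.
  z_2 = (-0.311 - 2.443915) / (-2.938) = 0.9377,   |z_2| = 0.9377.
Moduli of all roots: 0.7260, 0.9377.
All moduli strictly greater than 1? No.
Verdict: Not invertible.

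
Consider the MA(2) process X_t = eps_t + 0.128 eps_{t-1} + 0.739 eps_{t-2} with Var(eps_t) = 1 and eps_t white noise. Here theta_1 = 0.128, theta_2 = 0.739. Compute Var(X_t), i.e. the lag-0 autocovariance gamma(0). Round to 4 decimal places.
\gamma(0) = 1.5625

For an MA(q) process X_t = eps_t + sum_i theta_i eps_{t-i} with
Var(eps_t) = sigma^2, the variance is
  gamma(0) = sigma^2 * (1 + sum_i theta_i^2).
  sum_i theta_i^2 = (0.128)^2 + (0.739)^2 = 0.016384 + 0.546121 = 0.562505.
  gamma(0) = 1 * (1 + 0.562505) = 1 * 1.562505 = 1.562505, which rounds to 1.5625.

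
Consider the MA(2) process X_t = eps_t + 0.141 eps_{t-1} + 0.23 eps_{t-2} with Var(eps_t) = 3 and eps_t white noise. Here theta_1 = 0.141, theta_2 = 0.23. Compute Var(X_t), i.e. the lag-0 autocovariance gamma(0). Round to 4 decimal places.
\gamma(0) = 3.2183

For an MA(q) process X_t = eps_t + sum_i theta_i eps_{t-i} with
Var(eps_t) = sigma^2, the variance is
  gamma(0) = sigma^2 * (1 + sum_i theta_i^2).
  sum_i theta_i^2 = (0.141)^2 + (0.23)^2 = 0.019881 + 0.0529 = 0.072781.
  gamma(0) = 3 * (1 + 0.072781) = 3 * 1.072781 = 3.218343, which rounds to 3.2183.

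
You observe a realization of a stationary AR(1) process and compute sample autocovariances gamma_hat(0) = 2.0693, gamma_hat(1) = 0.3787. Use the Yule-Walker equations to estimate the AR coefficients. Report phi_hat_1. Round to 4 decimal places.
\hat\phi_{1} = 0.1830

The Yule-Walker equations for an AR(p) process read, in matrix form,
  Gamma_p phi = r_p,   with   (Gamma_p)_{ij} = gamma(|i - j|),
                       (r_p)_i = gamma(i),   i,j = 1..p.
Substitute the sample gammas (Toeplitz matrix and right-hand side of size 1):
  Gamma_p = [[2.0693]]
  r_p     = [0.3787]
With p = 1 this is the single equation gamma(0) phi_1 = gamma(1):
  phi_hat_1 = gamma(1) / gamma(0) = 0.3787 / 2.0693 = 0.1830.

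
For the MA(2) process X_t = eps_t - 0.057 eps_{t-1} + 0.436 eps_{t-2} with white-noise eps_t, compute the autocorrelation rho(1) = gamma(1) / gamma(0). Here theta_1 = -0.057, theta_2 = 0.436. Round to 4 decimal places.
\rho(1) = -0.0686

For an MA(q) process with theta_0 = 1, the autocovariance is
  gamma(k) = sigma^2 * sum_{i=0..q-k} theta_i * theta_{i+k},
and rho(k) = gamma(k) / gamma(0). Sigma^2 cancels.
  numerator   = (1)*(-0.057) + (-0.057)*(0.436) = -0.081852.
  denominator = (1)^2 + (-0.057)^2 + (0.436)^2 = 1.193345.
  rho(1) = -0.081852 / 1.193345 = -0.0686.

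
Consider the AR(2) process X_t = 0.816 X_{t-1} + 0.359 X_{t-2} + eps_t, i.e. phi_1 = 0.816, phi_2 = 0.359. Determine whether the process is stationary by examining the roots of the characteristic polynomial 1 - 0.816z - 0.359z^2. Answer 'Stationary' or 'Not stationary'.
\text{Not stationary}

The AR(p) characteristic polynomial is P(z) = 1 - 0.816z - 0.359z^2.
Stationarity requires all roots to lie outside the unit circle, i.e. |z| > 1 for every root.
Set 1 + (-0.816) z + (-0.359) z^2 = 0, i.e. a z^2 + b z + c = 0 with a = -0.359, b = -0.816, c = 1.
Discriminant D = b^2 - 4ac = (-0.816)^2 - 4*(-0.359)*1 = 0.665856 - (-1.436) = 2.101856.
D >= 0, so the roots are real: z = (-b +/- sqrt(D)) / (2a) = (0.816 +/- 1.449778) / (-0.718).
  z_1 = (0.816 + 1.449778) / (-0.718) = -3.1557,   |z_1| = 3.1557.
  z_2 = (0.816 - 1.449778) / (-0.718) = 0.8827,   |z_2| = 0.8827.
Moduli of all roots: 3.1557, 0.8827.
All moduli strictly greater than 1? No.
Verdict: Not stationary.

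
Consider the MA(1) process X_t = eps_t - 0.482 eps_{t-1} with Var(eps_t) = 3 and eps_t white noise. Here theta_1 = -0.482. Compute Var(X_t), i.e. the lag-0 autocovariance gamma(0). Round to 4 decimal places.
\gamma(0) = 3.6970

For an MA(q) process X_t = eps_t + sum_i theta_i eps_{t-i} with
Var(eps_t) = sigma^2, the variance is
  gamma(0) = sigma^2 * (1 + sum_i theta_i^2).
  sum_i theta_i^2 = (-0.482)^2 = 0.232324.
  gamma(0) = 3 * (1 + 0.232324) = 3 * 1.232324 = 3.696972, which rounds to 3.6970.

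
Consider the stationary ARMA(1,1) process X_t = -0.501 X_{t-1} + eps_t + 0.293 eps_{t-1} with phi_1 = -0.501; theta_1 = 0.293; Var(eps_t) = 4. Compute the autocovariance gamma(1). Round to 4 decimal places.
\gamma(1) = -0.9478

Multiply the model equation by X_{t-k} and take expectations. With theta_0 = psi_0 = 1 and psi_j the MA(infinity) weights, this gives
  gamma(k) - sum_i phi_i gamma(k-i) = c_k,
  c_k = sigma^2 * sum_{j=k..q} theta_j psi_{j-k}   (c_k = 0 for k > q),
using gamma(-m) = gamma(m).
psi-weights needed (psi_j = theta_j + sum_i phi_i psi_{j-i}):
  psi_1 = theta_1 + phi_1 = 0.293 + (-0.501) = -0.208
Right-hand sides:
  c_0 = sigma^2 (1 + theta_1 psi_1) = 4 * (1 + (0.293)(-0.208)) = 4 * 0.939056 = 3.756224
  c_1 = sigma^2 theta_1 = 4 * (0.293) = 1.172
  c_2 = 0
Equations for k = 0 and k = 1 (AR order 1):
  gamma(0) = phi_1 gamma(1) + c_0
  gamma(1) = phi_1 gamma(0) + c_1
Substituting the second into the first: gamma(0) (1 - phi_1^2) = c_0 + phi_1 c_1, so
  gamma(0) = (c_0 + phi_1 c_1) / (1 - phi_1^2) = (3.756224 + (-0.501)(1.172)) / (1 - (-0.501)^2) = 3.169052 / 0.748999 = 4.23105.
  gamma(1) = phi_1 gamma(0) + c_1 = (-0.501)(4.23105) + (1.172) = -0.947756.
Therefore gamma(1) = -0.9478 (to 4 decimal places).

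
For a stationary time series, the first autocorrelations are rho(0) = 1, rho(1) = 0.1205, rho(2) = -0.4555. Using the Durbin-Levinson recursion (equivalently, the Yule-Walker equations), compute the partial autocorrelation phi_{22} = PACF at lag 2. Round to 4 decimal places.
\phi_{22} = -0.4769

The PACF at lag k is phi_{kk}, the last component of the solution
to the Yule-Walker system G_k phi = r_k where
  (G_k)_{ij} = rho(|i - j|), (r_k)_i = rho(i), i,j = 1..k.
Equivalently, Durbin-Levinson gives phi_{kk} iteratively:
  phi_{11} = rho(1)
  phi_{kk} = [rho(k) - sum_{j=1..k-1} phi_{k-1,j} rho(k-j)]
            / [1 - sum_{j=1..k-1} phi_{k-1,j} rho(j)],
  phi_{k,j} = phi_{k-1,j} - phi_{kk} phi_{k-1,k-j},  j = 1..k-1.
Step k = 1:
  phi_11 = rho(1) = 0.1205.
Step k = 2:
  phi_22 = [rho(2) - phi_11 rho(1)] / [1 - phi_11 rho(1)] = [-0.4555 - (0.1205)(0.1205)] / [1 - (0.1205)(0.1205)]
         = -0.47002025 / 0.98547975 = -0.4769.
Therefore phi_{22} = -0.4769.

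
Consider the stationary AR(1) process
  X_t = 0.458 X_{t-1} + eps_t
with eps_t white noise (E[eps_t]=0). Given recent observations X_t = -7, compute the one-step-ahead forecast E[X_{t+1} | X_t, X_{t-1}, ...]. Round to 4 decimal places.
E[X_{t+1} \mid \mathcal F_t] = -3.2060

For an AR(p) model X_t = c + sum_i phi_i X_{t-i} + eps_t, the
one-step-ahead conditional mean is
  E[X_{t+1} | X_t, ...] = c + sum_i phi_i X_{t+1-i}.
Substitute known values:
  E[X_{t+1} | ...] = (0.458) * (-7)
                   = -3.2060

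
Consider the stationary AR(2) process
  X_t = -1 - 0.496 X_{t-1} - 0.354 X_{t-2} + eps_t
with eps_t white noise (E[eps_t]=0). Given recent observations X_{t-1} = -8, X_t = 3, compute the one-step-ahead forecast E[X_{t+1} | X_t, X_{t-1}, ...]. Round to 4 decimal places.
E[X_{t+1} \mid \mathcal F_t] = 0.3440

For an AR(p) model X_t = c + sum_i phi_i X_{t-i} + eps_t, the
one-step-ahead conditional mean is
  E[X_{t+1} | X_t, ...] = c + sum_i phi_i X_{t+1-i}.
Substitute known values:
  E[X_{t+1} | ...] = -1 + (-0.496) * (3) + (-0.354) * (-8)
                   = 0.3440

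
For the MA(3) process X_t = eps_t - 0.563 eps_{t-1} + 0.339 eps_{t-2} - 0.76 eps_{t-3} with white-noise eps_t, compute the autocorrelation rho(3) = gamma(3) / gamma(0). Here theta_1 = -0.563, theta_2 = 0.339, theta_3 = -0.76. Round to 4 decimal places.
\rho(3) = -0.3782

For an MA(q) process with theta_0 = 1, the autocovariance is
  gamma(k) = sigma^2 * sum_{i=0..q-k} theta_i * theta_{i+k},
and rho(k) = gamma(k) / gamma(0). Sigma^2 cancels.
  numerator   = (1)*(-0.76) = -0.76.
  denominator = (1)^2 + (-0.563)^2 + (0.339)^2 + (-0.76)^2 = 2.00949.
  rho(3) = -0.76 / 2.00949 = -0.3782.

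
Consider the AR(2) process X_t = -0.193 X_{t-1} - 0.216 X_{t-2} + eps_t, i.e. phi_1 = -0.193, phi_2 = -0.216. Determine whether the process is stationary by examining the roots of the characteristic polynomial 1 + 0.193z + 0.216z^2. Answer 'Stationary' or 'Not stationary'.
\text{Stationary}

The AR(p) characteristic polynomial is P(z) = 1 + 0.193z + 0.216z^2.
Stationarity requires all roots to lie outside the unit circle, i.e. |z| > 1 for every root.
Set 1 + (0.193) z + (0.216) z^2 = 0, i.e. a z^2 + b z + c = 0 with a = 0.216, b = 0.193, c = 1.
Discriminant D = b^2 - 4ac = (0.193)^2 - 4*(0.216)*1 = 0.037249 - (0.864) = -0.826751.
D < 0, so the roots are the complex-conjugate pair z = (-b +/- i sqrt(-D)) / (2a) = -0.4468 +/- 2.1048i.
For a conjugate pair |z|^2 = z * conj(z) = (product of roots) = c/a = 1/(0.216) = 4.62963, so |z| = sqrt(4.62963) = 2.1517 for both roots.
Moduli of all roots: 2.1517, 2.1517.
All moduli strictly greater than 1? Yes.
Verdict: Stationary.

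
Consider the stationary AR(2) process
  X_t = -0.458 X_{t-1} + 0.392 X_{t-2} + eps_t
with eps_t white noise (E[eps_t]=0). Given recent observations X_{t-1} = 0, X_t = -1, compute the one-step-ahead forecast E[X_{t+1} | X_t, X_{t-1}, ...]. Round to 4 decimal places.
E[X_{t+1} \mid \mathcal F_t] = 0.4580

For an AR(p) model X_t = c + sum_i phi_i X_{t-i} + eps_t, the
one-step-ahead conditional mean is
  E[X_{t+1} | X_t, ...] = c + sum_i phi_i X_{t+1-i}.
Substitute known values:
  E[X_{t+1} | ...] = (-0.458) * (-1) + (0.392) * (0)
                   = 0.4580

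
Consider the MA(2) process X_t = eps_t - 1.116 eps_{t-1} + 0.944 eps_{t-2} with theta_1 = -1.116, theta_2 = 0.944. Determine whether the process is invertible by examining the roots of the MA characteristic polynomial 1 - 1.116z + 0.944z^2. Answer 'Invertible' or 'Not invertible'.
\text{Invertible}

The MA(q) characteristic polynomial is P(z) = 1 - 1.116z + 0.944z^2.
Invertibility requires all roots to lie outside the unit circle, i.e. |z| > 1 for every root.
Set 1 + (-1.116) z + (0.944) z^2 = 0, i.e. a z^2 + b z + c = 0 with a = 0.944, b = -1.116, c = 1.
Discriminant D = b^2 - 4ac = (-1.116)^2 - 4*(0.944)*1 = 1.245456 - (3.776) = -2.530544.
D < 0, so the roots are the complex-conjugate pair z = (-b +/- i sqrt(-D)) / (2a) = 0.5911 +/- 0.8426i.
For a conjugate pair |z|^2 = z * conj(z) = (product of roots) = c/a = 1/(0.944) = 1.059322, so |z| = sqrt(1.059322) = 1.0292 for both roots.
Moduli of all roots: 1.0292, 1.0292.
All moduli strictly greater than 1? Yes.
Verdict: Invertible.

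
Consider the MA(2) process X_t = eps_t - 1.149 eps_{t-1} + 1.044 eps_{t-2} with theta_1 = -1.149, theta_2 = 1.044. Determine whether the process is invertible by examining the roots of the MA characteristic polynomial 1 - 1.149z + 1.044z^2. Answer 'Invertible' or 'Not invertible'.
\text{Not invertible}

The MA(q) characteristic polynomial is P(z) = 1 - 1.149z + 1.044z^2.
Invertibility requires all roots to lie outside the unit circle, i.e. |z| > 1 for every root.
Set 1 + (-1.149) z + (1.044) z^2 = 0, i.e. a z^2 + b z + c = 0 with a = 1.044, b = -1.149, c = 1.
Discriminant D = b^2 - 4ac = (-1.149)^2 - 4*(1.044)*1 = 1.320201 - (4.176) = -2.855799.
D < 0, so the roots are the complex-conjugate pair z = (-b +/- i sqrt(-D)) / (2a) = 0.5503 +/- 0.8093i.
For a conjugate pair |z|^2 = z * conj(z) = (product of roots) = c/a = 1/(1.044) = 0.957854, so |z| = sqrt(0.957854) = 0.9787 for both roots.
Moduli of all roots: 0.9787, 0.9787.
All moduli strictly greater than 1? No.
Verdict: Not invertible.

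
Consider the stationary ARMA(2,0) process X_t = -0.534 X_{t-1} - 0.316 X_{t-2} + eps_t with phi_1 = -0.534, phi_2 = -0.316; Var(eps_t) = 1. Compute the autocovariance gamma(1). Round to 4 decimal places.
\gamma(1) = -0.5396

Multiply the model equation by X_{t-k} and take expectations. With theta_0 = psi_0 = 1 and psi_j the MA(infinity) weights, this gives
  gamma(k) - sum_i phi_i gamma(k-i) = c_k,
  c_k = sigma^2 * sum_{j=k..q} theta_j psi_{j-k}   (c_k = 0 for k > q),
using gamma(-m) = gamma(m).
Pure AR (q = 0): c_0 = sigma^2 = 1, c_k = 0 for k >= 1.
Equations for k = 0, 1, 2 (AR order 2, c_2 = 0):
  (E0) gamma(0) = phi_1 gamma(1) + phi_2 gamma(2) + c_0
  (E1) gamma(1) = phi_1 gamma(0) + phi_2 gamma(1) + c_1
  (E2) gamma(2) = phi_1 gamma(1) + phi_2 gamma(0)
From (E1): gamma(1) = A gamma(0) + B with
  A = phi_1 / (1 - phi_2) = -0.534 / 1.316 = -0.405775,   B = c_1 / (1 - phi_2) = 0 / 1.316 = 0.
Insert (E2) into (E0): gamma(0) (1 - phi_2^2) = phi_1 (1 + phi_2) gamma(1) + c_0.
  phi_1 (1 + phi_2) = (-0.534)(0.684) = -0.365256,   1 - phi_2^2 = 0.900144.
Replace gamma(1) by A gamma(0) + B and collect gamma(0):
  gamma(0) [0.900144 - (-0.365256)(-0.405775)] = c_0 = 1
  gamma(0) * 0.751932 = 1
  gamma(0) = 1 / 0.751932 = 1.329907.
  gamma(1) = A gamma(0) = (-0.405775)(1.329907) = -0.539643.
Therefore gamma(1) = -0.5396 (to 4 decimal places).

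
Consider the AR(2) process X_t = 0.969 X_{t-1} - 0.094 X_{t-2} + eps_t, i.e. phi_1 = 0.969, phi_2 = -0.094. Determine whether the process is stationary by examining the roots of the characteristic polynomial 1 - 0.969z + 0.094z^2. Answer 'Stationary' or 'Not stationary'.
\text{Stationary}

The AR(p) characteristic polynomial is P(z) = 1 - 0.969z + 0.094z^2.
Stationarity requires all roots to lie outside the unit circle, i.e. |z| > 1 for every root.
Set 1 + (-0.969) z + (0.094) z^2 = 0, i.e. a z^2 + b z + c = 0 with a = 0.094, b = -0.969, c = 1.
Discriminant D = b^2 - 4ac = (-0.969)^2 - 4*(0.094)*1 = 0.938961 - (0.376) = 0.562961.
D >= 0, so the roots are real: z = (-b +/- sqrt(D)) / (2a) = (0.969 +/- 0.750307) / (0.188).
  z_1 = (0.969 + 0.750307) / (0.188) = 9.1453,   |z_1| = 9.1453.
  z_2 = (0.969 - 0.750307) / (0.188) = 1.1633,   |z_2| = 1.1633.
Moduli of all roots: 9.1453, 1.1633.
All moduli strictly greater than 1? Yes.
Verdict: Stationary.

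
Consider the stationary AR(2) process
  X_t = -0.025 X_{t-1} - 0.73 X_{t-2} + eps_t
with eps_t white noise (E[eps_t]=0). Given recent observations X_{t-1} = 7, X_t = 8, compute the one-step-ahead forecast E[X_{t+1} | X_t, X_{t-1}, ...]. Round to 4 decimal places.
E[X_{t+1} \mid \mathcal F_t] = -5.3100

For an AR(p) model X_t = c + sum_i phi_i X_{t-i} + eps_t, the
one-step-ahead conditional mean is
  E[X_{t+1} | X_t, ...] = c + sum_i phi_i X_{t+1-i}.
Substitute known values:
  E[X_{t+1} | ...] = (-0.025) * (8) + (-0.73) * (7)
                   = -5.3100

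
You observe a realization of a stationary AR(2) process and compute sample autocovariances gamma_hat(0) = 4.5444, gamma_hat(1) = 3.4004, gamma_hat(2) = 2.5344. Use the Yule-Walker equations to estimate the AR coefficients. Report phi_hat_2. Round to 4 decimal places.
\hat\phi_{2} = -0.0050

The Yule-Walker equations for an AR(p) process read, in matrix form,
  Gamma_p phi = r_p,   with   (Gamma_p)_{ij} = gamma(|i - j|),
                       (r_p)_i = gamma(i),   i,j = 1..p.
Substitute the sample gammas (Toeplitz matrix and right-hand side of size 2):
  Gamma_p = [[4.5444, 3.4004], [3.4004, 4.5444]]
  r_p     = [3.4004, 2.5344]
Written out:
  4.5444 phi_1 + 3.4004 phi_2 = 3.4004
  3.4004 phi_1 + 4.5444 phi_2 = 2.5344
Solve by Cramer's rule:
  det = gamma(0)^2 - gamma(1)^2 = (4.5444)^2 - (3.4004)^2 = 20.65157136 - 11.56272016 = 9.0888512
  phi_hat_1 = [gamma(1) gamma(0) - gamma(1) gamma(2)] / det = [(3.4004)(4.5444) - (3.4004)(2.5344)] / 9.0888512 = 6.834804 / 9.0888512 = 0.752
  phi_hat_2 = [gamma(0) gamma(2) - gamma(1)^2] / det = [(4.5444)(2.5344) - (3.4004)^2] / 9.0888512 = -0.0453928 / 9.0888512 = -0.005
So phi_hat = [0.7520, -0.0050].
Therefore phi_hat_2 = -0.0050.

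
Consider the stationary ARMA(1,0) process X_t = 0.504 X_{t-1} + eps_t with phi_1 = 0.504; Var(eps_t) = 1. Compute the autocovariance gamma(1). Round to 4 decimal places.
\gamma(1) = 0.6756

Multiply the model equation by X_{t-k} and take expectations. With theta_0 = psi_0 = 1 and psi_j the MA(infinity) weights, this gives
  gamma(k) - sum_i phi_i gamma(k-i) = c_k,
  c_k = sigma^2 * sum_{j=k..q} theta_j psi_{j-k}   (c_k = 0 for k > q),
using gamma(-m) = gamma(m).
Pure AR (q = 0): c_0 = sigma^2 = 1, c_k = 0 for k >= 1.
Equations for k = 0 and k = 1 (AR order 1):
  gamma(0) = phi_1 gamma(1) + c_0
  gamma(1) = phi_1 gamma(0) + c_1
Substituting the second into the first: gamma(0) (1 - phi_1^2) = c_0 + phi_1 c_1, so
  gamma(0) = c_0 / (1 - phi_1^2) = 1 / (1 - (0.504)^2) = 1 / 0.745984 = 1.340511.
  gamma(1) = phi_1 gamma(0) = (0.504)(1.340511) = 0.675618.
Therefore gamma(1) = 0.6756 (to 4 decimal places).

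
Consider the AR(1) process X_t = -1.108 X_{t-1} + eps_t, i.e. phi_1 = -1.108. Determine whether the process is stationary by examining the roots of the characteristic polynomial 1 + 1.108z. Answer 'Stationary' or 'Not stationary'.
\text{Not stationary}

The AR(p) characteristic polynomial is P(z) = 1 + 1.108z.
Stationarity requires all roots to lie outside the unit circle, i.e. |z| > 1 for every root.
This is linear in z: 1 + (1.108) z = 0  =>  z = -1/(1.108) = -0.902527,  |z| = 0.902527.
Moduli of all roots: 0.9025.
All moduli strictly greater than 1? No.
Verdict: Not stationary.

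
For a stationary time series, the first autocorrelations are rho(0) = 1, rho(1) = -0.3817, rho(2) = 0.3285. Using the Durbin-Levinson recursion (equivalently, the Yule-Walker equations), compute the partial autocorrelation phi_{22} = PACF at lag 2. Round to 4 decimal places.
\phi_{22} = 0.2140

The PACF at lag k is phi_{kk}, the last component of the solution
to the Yule-Walker system G_k phi = r_k where
  (G_k)_{ij} = rho(|i - j|), (r_k)_i = rho(i), i,j = 1..k.
Equivalently, Durbin-Levinson gives phi_{kk} iteratively:
  phi_{11} = rho(1)
  phi_{kk} = [rho(k) - sum_{j=1..k-1} phi_{k-1,j} rho(k-j)]
            / [1 - sum_{j=1..k-1} phi_{k-1,j} rho(j)],
  phi_{k,j} = phi_{k-1,j} - phi_{kk} phi_{k-1,k-j},  j = 1..k-1.
Step k = 1:
  phi_11 = rho(1) = -0.3817.
Step k = 2:
  phi_22 = [rho(2) - phi_11 rho(1)] / [1 - phi_11 rho(1)] = [0.3285 - (-0.3817)(-0.3817)] / [1 - (-0.3817)(-0.3817)]
         = 0.18280511 / 0.85430511 = 0.214.
Therefore phi_{22} = 0.2140.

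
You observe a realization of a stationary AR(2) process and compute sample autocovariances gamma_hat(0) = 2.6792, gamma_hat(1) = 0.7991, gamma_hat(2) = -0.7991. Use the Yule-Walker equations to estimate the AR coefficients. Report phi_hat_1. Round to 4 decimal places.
\hat\phi_{1} = 0.4250

The Yule-Walker equations for an AR(p) process read, in matrix form,
  Gamma_p phi = r_p,   with   (Gamma_p)_{ij} = gamma(|i - j|),
                       (r_p)_i = gamma(i),   i,j = 1..p.
Substitute the sample gammas (Toeplitz matrix and right-hand side of size 2):
  Gamma_p = [[2.6792, 0.7991], [0.7991, 2.6792]]
  r_p     = [0.7991, -0.7991]
Written out:
  2.6792 phi_1 + 0.7991 phi_2 = 0.7991
  0.7991 phi_1 + 2.6792 phi_2 = -0.7991
Solve by Cramer's rule:
  det = gamma(0)^2 - gamma(1)^2 = (2.6792)^2 - (0.7991)^2 = 7.17811264 - 0.63856081 = 6.53955183
  phi_hat_1 = [gamma(1) gamma(0) - gamma(1) gamma(2)] / det = [(0.7991)(2.6792) - (0.7991)(-0.7991)] / 6.53955183 = 2.77950953 / 6.53955183 = 0.425
  phi_hat_2 = [gamma(0) gamma(2) - gamma(1)^2] / det = [(2.6792)(-0.7991) - (0.7991)^2] / 6.53955183 = -2.77950953 / 6.53955183 = -0.425
So phi_hat = [0.4250, -0.4250].
Therefore phi_hat_1 = 0.4250.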